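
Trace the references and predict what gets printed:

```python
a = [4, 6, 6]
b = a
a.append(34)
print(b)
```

Key concept: basic list aliasing.
Step by step:
`a = [4, 6, 6]` → a = [4, 6, 6]
`b = a` → b = [4, 6, 6] (same object as a)
`a.append(34)` → a = [4, 6, 6, 34] (same object as b); b = [4, 6, 6, 34] (same object as a)
`print(b)` → prints [4, 6, 6, 34]

Answer: [4, 6, 6, 34]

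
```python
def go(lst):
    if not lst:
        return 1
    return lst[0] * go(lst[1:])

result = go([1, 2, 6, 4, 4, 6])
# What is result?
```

Product over [1, 2, 6, 4, 4, 6] = 1 * 2 * 6 * 4 * 4 * 6 = 1152

Answer: 1152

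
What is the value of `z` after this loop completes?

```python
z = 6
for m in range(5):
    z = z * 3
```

Multiply by 3, 5 times: 6 * 3^5 = 1458
`z` takes the values: 6 → 18 → 54 → 162 → 486 → 1458

Answer: 1458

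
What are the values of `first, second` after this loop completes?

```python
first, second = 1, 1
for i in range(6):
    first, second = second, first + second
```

Fibonacci: after 6 iterations
`first, second` takes the values: (1, 1) → (1, 2) → (2, 3) → (3, 5) → (5, 8) → (8, 13) → (13, 21)

Answer: 13, 21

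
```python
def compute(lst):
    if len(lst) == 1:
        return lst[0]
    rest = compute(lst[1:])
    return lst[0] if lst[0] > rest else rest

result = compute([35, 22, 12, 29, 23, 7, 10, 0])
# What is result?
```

Recursive max over [35, 22, 12, 29, 23, 7, 10, 0] = 35

Answer: 35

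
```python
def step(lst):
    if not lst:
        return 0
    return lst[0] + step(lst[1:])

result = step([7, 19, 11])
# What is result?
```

7 + 19 + 11 + 0 = 37

Answer: 37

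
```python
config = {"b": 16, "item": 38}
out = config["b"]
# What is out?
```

Trace:
`config = {"b": 16, "item": 38}` → config = {'b': 16, 'item': 38}
`out = config["b"]` → out = 16
So out = 16

Answer: 16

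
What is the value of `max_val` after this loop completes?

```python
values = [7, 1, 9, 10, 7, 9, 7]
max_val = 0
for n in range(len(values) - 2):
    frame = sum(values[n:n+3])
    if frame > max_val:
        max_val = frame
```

Max sum of 3-element window in [7, 1, 9, 10, 7, 9, 7]
`max_val` takes the values: 0 → 17 → 20 → 26

Answer: 26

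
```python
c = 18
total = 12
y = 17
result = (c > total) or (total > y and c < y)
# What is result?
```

Trace:
`c = 18` → c = 18
`total = 12` → total = 12
`y = 17` → y = 17
`result = (c > total) or (total > y and c < y)` → result = True
So result = True

Answer: True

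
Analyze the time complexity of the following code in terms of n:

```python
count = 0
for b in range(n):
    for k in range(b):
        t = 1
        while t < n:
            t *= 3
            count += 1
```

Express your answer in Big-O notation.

Each loop level contributes: n × n × log n. Multiplying the contributions gives O(n^2 log n).

Answer: O(n^2 log n)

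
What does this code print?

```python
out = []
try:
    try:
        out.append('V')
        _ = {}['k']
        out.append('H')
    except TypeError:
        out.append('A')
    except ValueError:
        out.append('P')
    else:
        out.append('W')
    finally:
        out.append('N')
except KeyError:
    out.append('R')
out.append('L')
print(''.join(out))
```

Execution trace: 'V' (inner try body) → 'N' (inner finally) → 'R' (outer except KeyError) → 'L' (after the try/except). Output: VNRL

Answer: VNRL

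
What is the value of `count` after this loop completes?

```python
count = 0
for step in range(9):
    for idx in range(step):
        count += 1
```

Triangle number: 0+1+2+...+8
`count` takes the values: 0 → 1 → 2 → 3 → 4 → 5 → 6 → 7 → 8 → 9 → 10 → 11 → 12 → 13 → 14 → 15 → 16 → 17 → 18 → 19 → 20 → 21 → 22 → 23 → 24 → 25 → 26 → 27 → 28 → 29 → 30 → 31 → 32 → 33 → 34 → 35 → 36

Answer: 36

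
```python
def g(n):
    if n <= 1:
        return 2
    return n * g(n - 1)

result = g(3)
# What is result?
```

g(3) = 3 * 2 * 2 = 12

Answer: 12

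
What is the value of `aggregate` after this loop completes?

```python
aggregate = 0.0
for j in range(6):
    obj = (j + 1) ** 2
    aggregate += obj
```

Sum of squared losses 1² + 2² + ... + 6²
`aggregate` takes the values: 0.0 → 1.0 → 5.0 → 14.0 → 30.0 → 55.0 → 91.0

Answer: 91.0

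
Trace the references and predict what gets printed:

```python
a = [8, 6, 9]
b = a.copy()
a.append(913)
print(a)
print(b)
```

Key concept: list.copy() creates independent copy.
Step by step:
`a = [8, 6, 9]` → a = [8, 6, 9]
`b = a.copy()` → b = [8, 6, 9]
`a.append(913)` → a = [8, 6, 9, 913]
`print(a)` → prints [8, 6, 9, 913]
`print(b)` → prints [8, 6, 9]

Answer:
[8, 6, 9, 913]
[8, 6, 9]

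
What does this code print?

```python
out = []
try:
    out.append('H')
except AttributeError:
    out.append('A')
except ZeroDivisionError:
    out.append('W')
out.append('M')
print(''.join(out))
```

Execution trace: 'H' (try body, no exception) → 'M' (after the try/except). Output: HM

Answer: HM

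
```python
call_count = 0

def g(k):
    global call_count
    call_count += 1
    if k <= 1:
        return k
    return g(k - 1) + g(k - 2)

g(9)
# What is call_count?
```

Calls(k) = 1 + Calls(k-1) + Calls(k-2); Calls(0)=Calls(1)=1. For k=9 this gives 109.

Answer: 109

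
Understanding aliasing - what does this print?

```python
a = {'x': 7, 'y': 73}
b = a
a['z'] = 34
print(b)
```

Key concept: dict aliasing.
Step by step:
`a = {'x': 7, 'y': 73}` → a = {'x': 7, 'y': 73}
`b = a` → b = {'x': 7, 'y': 73} (same object as a)
`a['z'] = 34` → a = {'x': 7, 'y': 73, 'z': 34} (same object as b); b = {'x': 7, 'y': 73, 'z': 34} (same object as a)
`print(b)` → prints {'x': 7, 'y': 73, 'z': 34}

Answer: {'x': 7, 'y': 73, 'z': 34}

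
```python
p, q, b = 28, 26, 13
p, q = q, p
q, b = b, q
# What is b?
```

Trace:
`p, q, b = 28, 26, 13` → p = 28; q = 26; b = 13
`p, q = q, p` → p = 26; q = 28
`q, b = b, q` → q = 13; b = 28
So b = 28

Answer: 28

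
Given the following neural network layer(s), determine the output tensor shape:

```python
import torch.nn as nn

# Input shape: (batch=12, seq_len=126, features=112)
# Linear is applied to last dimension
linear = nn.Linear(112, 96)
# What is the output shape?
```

Input: (12, 126, 112) -> Output: (12, 126, 96)

Answer: (12, 126, 96)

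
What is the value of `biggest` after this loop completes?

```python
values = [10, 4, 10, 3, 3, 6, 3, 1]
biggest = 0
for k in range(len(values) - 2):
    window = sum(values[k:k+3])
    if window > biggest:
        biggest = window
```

Max sum of 3-element window in [10, 4, 10, 3, 3, 6, 3, 1]
`biggest` takes the values: 0 → 24

Answer: 24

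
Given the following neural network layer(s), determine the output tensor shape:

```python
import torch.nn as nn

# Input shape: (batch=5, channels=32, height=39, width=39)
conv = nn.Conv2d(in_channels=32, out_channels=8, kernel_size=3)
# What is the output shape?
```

Input: (5, 32, 39, 39) -> Output: (5, 8, 37, 37)

Answer: (5, 8, 37, 37)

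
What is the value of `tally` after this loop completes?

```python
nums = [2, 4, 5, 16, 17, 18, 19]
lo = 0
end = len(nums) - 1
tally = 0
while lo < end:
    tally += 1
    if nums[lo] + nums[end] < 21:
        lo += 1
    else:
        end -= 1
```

Steps to find pair summing to 21
`tally` takes the values: 0 → 1 → 2 → 3 → 4 → 5 → 6

Answer: 6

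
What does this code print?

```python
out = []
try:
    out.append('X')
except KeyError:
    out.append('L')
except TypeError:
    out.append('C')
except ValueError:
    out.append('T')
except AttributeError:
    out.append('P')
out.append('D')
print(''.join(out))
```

Execution trace: 'X' (try body, no exception) → 'D' (after the try/except). Output: XD

Answer: XD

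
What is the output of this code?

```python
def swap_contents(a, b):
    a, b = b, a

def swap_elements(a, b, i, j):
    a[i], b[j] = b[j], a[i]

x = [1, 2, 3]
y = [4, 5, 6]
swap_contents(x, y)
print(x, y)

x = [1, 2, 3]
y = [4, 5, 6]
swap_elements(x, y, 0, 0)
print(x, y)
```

Key concept: parameter rebinding vs mutation.
Step by step:
`x = [1, 2, 3]` → x = [1, 2, 3]
`y = [4, 5, 6]` → y = [4, 5, 6]
`swap_contents(x, y)` → no visible change to tracked variables
`print(x, y)` → prints [1, 2, 3] [4, 5, 6]
`x = [1, 2, 3]` → x = [1, 2, 3]
`y = [4, 5, 6]` → y = [4, 5, 6]
`swap_elements(x, y, 0, 0)` → x = [4, 2, 3]; y = [1, 5, 6]
`print(x, y)` → prints [4, 2, 3] [1, 5, 6]

Answer:
[1, 2, 3] [4, 5, 6]
[4, 2, 3] [1, 5, 6]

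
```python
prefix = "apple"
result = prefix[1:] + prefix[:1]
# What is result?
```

Trace:
`prefix = "apple"` → prefix = 'apple'
`result = prefix[1:] + prefix[:1]` → result = 'pplea'
So result = 'pplea'

Answer: 'pplea'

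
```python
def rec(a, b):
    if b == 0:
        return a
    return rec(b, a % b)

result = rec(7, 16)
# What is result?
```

rec(7, 16) -> rec(16, 7) -> rec(7, 2) -> rec(2, 1) -> rec(1, 0) -> 1

Answer: 1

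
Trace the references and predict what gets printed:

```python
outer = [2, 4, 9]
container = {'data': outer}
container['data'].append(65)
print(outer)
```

Key concept: dict holds reference to list.
Step by step:
`outer = [2, 4, 9]` → outer = [2, 4, 9]
`container = {'data': outer}` → container = {'data': [2, 4, 9]}
`container['data'].append(65)` → outer = [2, 4, 9, 65]; container = {'data': [2, 4, 9, 65]}
`print(outer)` → prints [2, 4, 9, 65]

Answer: [2, 4, 9, 65]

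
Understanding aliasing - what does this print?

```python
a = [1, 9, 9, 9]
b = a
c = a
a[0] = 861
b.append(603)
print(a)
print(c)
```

Key concept: multiple aliases.
Step by step:
`a = [1, 9, 9, 9]` → a = [1, 9, 9, 9]
`b = a` → b = [1, 9, 9, 9] (same object as a)
`c = a` → c = [1, 9, 9, 9] (same object as a, b)
`a[0] = 861` → a = [861, 9, 9, 9] (same object as b, c); b = [861, 9, 9, 9] (same object as a, c); c = [861, 9, 9, 9] (same object as a, b)
`b.append(603)` → a = [861, 9, 9, 9, 603] (same object as b, c); b = [861, 9, 9, 9, 603] (same object as a, c); c = [861, 9, 9, 9, 603] (same object as a, b)
`print(a)` → prints [861, 9, 9, 9, 603]
`print(c)` → prints [861, 9, 9, 9, 603]

Answer:
[861, 9, 9, 9, 603]
[861, 9, 9, 9, 603]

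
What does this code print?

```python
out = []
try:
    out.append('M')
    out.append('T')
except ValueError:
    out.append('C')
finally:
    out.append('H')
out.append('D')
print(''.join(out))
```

Execution trace: 'M' (try body) → 'T' (try body, no exception) → 'H' (finally) → 'D' (after the try/except). Output: MTHD

Answer: MTHD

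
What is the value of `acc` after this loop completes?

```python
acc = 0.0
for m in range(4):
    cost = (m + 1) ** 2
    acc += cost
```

Sum of squared losses 1² + 2² + ... + 4²
`acc` takes the values: 0.0 → 1.0 → 5.0 → 14.0 → 30.0

Answer: 30.0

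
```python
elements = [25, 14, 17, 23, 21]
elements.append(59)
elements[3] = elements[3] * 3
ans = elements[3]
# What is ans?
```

Trace:
`elements = [25, 14, 17, 23, 21]` → elements = [25, 14, 17, 23, 21]
`elements.append(59)` → elements = [25, 14, 17, 23, 21, 59]
`elements[3] = elements[3] * 3` → elements = [25, 14, 17, 69, 21, 59]
`ans = elements[3]` → ans = 69
So ans = 69

Answer: 69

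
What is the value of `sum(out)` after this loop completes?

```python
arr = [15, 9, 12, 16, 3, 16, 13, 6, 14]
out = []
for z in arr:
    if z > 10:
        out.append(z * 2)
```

Sum of doubled values > 10
`out` takes the values: [] → [30] → [30, 24] → [30, 24, 32] → [30, 24, 32, 32] → [30, 24, 32, 32, 26] → [30, 24, 32, 32, 26, 28]
So `sum(out)` = 172

Answer: 172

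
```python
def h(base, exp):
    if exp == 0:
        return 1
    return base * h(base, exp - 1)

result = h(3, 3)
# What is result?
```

h(3, 3) = 3 * 3 * 3 = 27

Answer: 27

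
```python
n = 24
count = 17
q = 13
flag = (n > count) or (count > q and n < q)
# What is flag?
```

Trace:
`n = 24` → n = 24
`count = 17` → count = 17
`q = 13` → q = 13
`flag = (n > count) or (count > q and n < q)` → flag = True
So flag = True

Answer: True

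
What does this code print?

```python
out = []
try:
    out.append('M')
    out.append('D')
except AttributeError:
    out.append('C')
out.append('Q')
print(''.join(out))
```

Execution trace: 'M' (try body) → 'D' (try body, no exception) → 'Q' (after the try/except). Output: MDQ

Answer: MDQ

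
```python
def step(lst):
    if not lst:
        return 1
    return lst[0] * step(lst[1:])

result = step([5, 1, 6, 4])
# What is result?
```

Product over [5, 1, 6, 4] = 5 * 1 * 6 * 4 = 120

Answer: 120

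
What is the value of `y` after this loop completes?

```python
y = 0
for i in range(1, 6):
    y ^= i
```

XOR of 1 to 5
`y` takes the values: 0 → 1 → 3 → 0 → 4 → 1

Answer: 1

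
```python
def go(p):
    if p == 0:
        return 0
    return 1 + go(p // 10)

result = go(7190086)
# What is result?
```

Count of digits of 7190086: 7

Answer: 7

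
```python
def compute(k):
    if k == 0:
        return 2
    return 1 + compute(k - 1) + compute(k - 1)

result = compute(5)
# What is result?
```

compute(k) = 1 + 2·compute(k-1), compute(0)=2. Closed form: (2+1)·2^5 - 1 = 95.

Answer: 95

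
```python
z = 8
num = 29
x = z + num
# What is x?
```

Trace:
`z = 8` → z = 8
`num = 29` → num = 29
`x = z + num` → x = 37
So x = 37

Answer: 37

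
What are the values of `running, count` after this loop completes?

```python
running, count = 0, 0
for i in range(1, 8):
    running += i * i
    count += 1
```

Sum of squares and count
`running, count` takes the values: (0, 0) → (1, 0) → (1, 1) → (5, 1) → (5, 2) → (14, 2) → (14, 3) → (30, 3) → (30, 4) → (55, 4) → (55, 5) → (91, 5) → (91, 6) → (140, 6) → (140, 7)

Answer: 140, 7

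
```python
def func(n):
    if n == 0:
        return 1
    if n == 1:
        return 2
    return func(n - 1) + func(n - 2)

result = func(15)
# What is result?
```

Build up from base cases: func(0)=1, func(1)=2, func(2)=3, func(3)=5, func(4)=8, func(5)=13, func(6)=21, ..., func(15)=1597

Answer: 1597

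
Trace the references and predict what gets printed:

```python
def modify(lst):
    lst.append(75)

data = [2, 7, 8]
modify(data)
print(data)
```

Key concept: function modifies passed list.
Step by step:
`data = [2, 7, 8]` → data = [2, 7, 8]
`modify(data)` → data = [2, 7, 8, 75]
`print(data)` → prints [2, 7, 8, 75]

Answer: [2, 7, 8, 75]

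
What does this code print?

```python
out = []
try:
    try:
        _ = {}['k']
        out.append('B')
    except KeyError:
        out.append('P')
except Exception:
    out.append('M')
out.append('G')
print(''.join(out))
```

Execution trace: 'P' (inner except KeyError) → 'G' (after the try/except). Output: PG

Answer: PG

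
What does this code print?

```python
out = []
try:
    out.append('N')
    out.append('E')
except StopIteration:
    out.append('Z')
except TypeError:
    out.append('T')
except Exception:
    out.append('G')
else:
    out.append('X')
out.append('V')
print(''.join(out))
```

Execution trace: 'N' (try body) → 'E' (try body, no exception) → 'X' (else) → 'V' (after the try/except). Output: NEXV

Answer: NEXV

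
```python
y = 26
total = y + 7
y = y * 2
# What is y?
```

Trace:
`y = 26` → y = 26
`total = y + 7` → total = 33
`y = y * 2` → y = 52
So y = 52

Answer: 52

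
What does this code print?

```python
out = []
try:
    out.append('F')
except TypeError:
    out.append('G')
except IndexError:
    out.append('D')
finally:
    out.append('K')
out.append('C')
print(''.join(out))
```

Execution trace: 'F' (try body, no exception) → 'K' (finally) → 'C' (after the try/except). Output: FKC

Answer: FKC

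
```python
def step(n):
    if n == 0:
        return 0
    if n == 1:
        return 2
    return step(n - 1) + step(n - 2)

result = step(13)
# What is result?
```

Build up from base cases: step(0)=0, step(1)=2, step(2)=2, step(3)=4, step(4)=6, step(5)=10, step(6)=16, ..., step(13)=466

Answer: 466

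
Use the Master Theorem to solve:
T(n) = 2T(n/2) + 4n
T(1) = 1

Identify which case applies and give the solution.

a=2, b=2, f(n)=4n. log_2(2) = 1. Since c=1 = 1, Case 2 applies: T(n) = Θ(n^log_b(a) · log n) = O(n log n).

Answer: O(n log n) - Case 2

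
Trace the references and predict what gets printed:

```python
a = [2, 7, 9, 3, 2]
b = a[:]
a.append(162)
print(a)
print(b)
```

Key concept: slice [:] creates copy.
Step by step:
`a = [2, 7, 9, 3, 2]` → a = [2, 7, 9, 3, 2]
`b = a[:]` → b = [2, 7, 9, 3, 2]
`a.append(162)` → a = [2, 7, 9, 3, 2, 162]
`print(a)` → prints [2, 7, 9, 3, 2, 162]
`print(b)` → prints [2, 7, 9, 3, 2]

Answer:
[2, 7, 9, 3, 2, 162]
[2, 7, 9, 3, 2]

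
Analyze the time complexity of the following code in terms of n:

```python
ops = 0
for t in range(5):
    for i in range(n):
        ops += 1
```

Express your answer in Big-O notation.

Each loop level contributes: 1 × n. Multiplying the contributions gives O(n).

Answer: O(n)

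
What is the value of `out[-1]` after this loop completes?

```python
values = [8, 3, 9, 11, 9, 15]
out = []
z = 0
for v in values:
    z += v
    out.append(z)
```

Cumulative sum ends at 55
`out` takes the values: [] → [8] → [8, 11] → [8, 11, 20] → [8, 11, 20, 31] → [8, 11, 20, 31, 40] → [8, 11, 20, 31, 40, 55]
So `out[-1]` = 55

Answer: 55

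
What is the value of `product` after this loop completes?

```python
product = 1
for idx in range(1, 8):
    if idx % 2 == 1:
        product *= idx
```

Product of odd numbers 1 to 7
`product` takes the values: 1 → 3 → 15 → 105

Answer: 105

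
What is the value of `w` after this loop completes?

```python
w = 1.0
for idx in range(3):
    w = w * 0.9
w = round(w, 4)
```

Exponential decay: 1.0 * 0.9^3
`w` takes the values: 1.0 → 0.9 → 0.81 → 0.729

Answer: 0.729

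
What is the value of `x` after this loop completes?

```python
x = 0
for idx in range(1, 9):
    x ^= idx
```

XOR of 1 to 8
`x` takes the values: 0 → 1 → 3 → 0 → 4 → 1 → 7 → 0 → 8

Answer: 8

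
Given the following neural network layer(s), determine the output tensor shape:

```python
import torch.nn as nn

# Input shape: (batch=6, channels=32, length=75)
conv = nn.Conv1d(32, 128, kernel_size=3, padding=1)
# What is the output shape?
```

Input: (6, 32, 75) -> Output: (6, 128, 75)

Answer: (6, 128, 75)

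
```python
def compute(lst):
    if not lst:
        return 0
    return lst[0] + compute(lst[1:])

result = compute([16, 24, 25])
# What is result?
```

16 + 24 + 25 + 0 = 65

Answer: 65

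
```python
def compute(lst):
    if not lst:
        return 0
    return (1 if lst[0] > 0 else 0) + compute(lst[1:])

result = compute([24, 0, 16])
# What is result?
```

Count of positive elements in [24, 0, 16] = 2

Answer: 2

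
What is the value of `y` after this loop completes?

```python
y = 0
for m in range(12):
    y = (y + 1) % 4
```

Increment mod 4, 12 times = 0
`y` takes the values: 0 → 1 → 2 → 3 → 0 → 1 → 2 → 3 → 0 → 1 → 2 → 3 → 0

Answer: 0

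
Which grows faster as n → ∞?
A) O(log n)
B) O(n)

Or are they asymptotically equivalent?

O(log n) vs O(n): Higher order terms dominate.

Answer: B) O(n) grows faster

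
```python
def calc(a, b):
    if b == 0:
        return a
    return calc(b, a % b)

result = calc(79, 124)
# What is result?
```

calc(79, 124) -> calc(124, 79) -> calc(79, 45) -> calc(45, 34) -> calc(34, 11) -> calc(11, 1) -> calc(1, 0) -> 1

Answer: 1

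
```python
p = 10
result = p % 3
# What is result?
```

Trace:
`p = 10` → p = 10
`result = p % 3` → result = 1
So result = 1

Answer: 1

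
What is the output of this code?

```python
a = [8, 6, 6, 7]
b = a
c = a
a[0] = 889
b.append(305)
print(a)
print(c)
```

Key concept: multiple aliases.
Step by step:
`a = [8, 6, 6, 7]` → a = [8, 6, 6, 7]
`b = a` → b = [8, 6, 6, 7] (same object as a)
`c = a` → c = [8, 6, 6, 7] (same object as a, b)
`a[0] = 889` → a = [889, 6, 6, 7] (same object as b, c); b = [889, 6, 6, 7] (same object as a, c); c = [889, 6, 6, 7] (same object as a, b)
`b.append(305)` → a = [889, 6, 6, 7, 305] (same object as b, c); b = [889, 6, 6, 7, 305] (same object as a, c); c = [889, 6, 6, 7, 305] (same object as a, b)
`print(a)` → prints [889, 6, 6, 7, 305]
`print(c)` → prints [889, 6, 6, 7, 305]

Answer:
[889, 6, 6, 7, 305]
[889, 6, 6, 7, 305]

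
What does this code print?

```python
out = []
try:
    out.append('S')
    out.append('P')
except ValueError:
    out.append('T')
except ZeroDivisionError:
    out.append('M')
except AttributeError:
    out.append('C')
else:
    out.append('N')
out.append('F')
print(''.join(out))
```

Execution trace: 'S' (try body) → 'P' (try body, no exception) → 'N' (else) → 'F' (after the try/except). Output: SPNF

Answer: SPNF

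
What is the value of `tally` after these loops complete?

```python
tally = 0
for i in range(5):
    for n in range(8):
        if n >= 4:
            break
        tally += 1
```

Inner breaks at 4, outer runs 5 times
`tally` takes the values: 0 → 1 → 2 → 3 → 4 → 5 → 6 → 7 → 8 → 9 → 10 → 11 → 12 → 13 → 14 → 15 → 16 → 17 → 18 → 19 → 20

Answer: 20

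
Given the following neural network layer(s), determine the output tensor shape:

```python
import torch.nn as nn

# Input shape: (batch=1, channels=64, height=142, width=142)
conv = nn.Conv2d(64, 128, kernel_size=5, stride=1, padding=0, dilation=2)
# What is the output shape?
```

Input: (1, 64, 142, 142) -> Output: (1, 128, 134, 134)

Answer: (1, 128, 134, 134)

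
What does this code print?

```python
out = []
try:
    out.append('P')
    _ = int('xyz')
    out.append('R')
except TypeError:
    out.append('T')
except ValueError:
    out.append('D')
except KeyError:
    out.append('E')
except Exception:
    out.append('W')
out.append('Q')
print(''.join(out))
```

Execution trace: 'P' (try body) → 'D' (except ValueError) → 'Q' (after the try/except). Output: PDQ

Answer: PDQ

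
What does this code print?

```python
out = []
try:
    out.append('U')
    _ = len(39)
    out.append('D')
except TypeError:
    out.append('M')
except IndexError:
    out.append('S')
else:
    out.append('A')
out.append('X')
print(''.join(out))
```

Execution trace: 'U' (try body) → 'M' (except TypeError) → 'X' (after the try/except). Output: UMX

Answer: UMX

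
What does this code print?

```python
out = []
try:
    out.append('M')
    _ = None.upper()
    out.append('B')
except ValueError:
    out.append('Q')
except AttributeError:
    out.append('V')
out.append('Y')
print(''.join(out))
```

Execution trace: 'M' (try body) → 'V' (except AttributeError) → 'Y' (after the try/except). Output: MVY

Answer: MVY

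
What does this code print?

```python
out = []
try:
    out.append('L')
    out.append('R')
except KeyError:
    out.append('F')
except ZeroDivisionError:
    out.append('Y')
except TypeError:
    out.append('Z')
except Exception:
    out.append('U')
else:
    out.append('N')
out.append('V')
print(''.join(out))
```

Execution trace: 'L' (try body) → 'R' (try body, no exception) → 'N' (else) → 'V' (after the try/except). Output: LRNV

Answer: LRNV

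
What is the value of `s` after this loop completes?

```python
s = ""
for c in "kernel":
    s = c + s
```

Reverse 'kernel'
`s` takes the values: "" → "k" → "ek" → "rek" → "nrek" → "enrek" → "lenrek"

Answer: "lenrek"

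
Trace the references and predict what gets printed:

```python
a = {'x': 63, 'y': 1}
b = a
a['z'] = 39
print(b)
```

Key concept: dict aliasing.
Step by step:
`a = {'x': 63, 'y': 1}` → a = {'x': 63, 'y': 1}
`b = a` → b = {'x': 63, 'y': 1} (same object as a)
`a['z'] = 39` → a = {'x': 63, 'y': 1, 'z': 39} (same object as b); b = {'x': 63, 'y': 1, 'z': 39} (same object as a)
`print(b)` → prints {'x': 63, 'y': 1, 'z': 39}

Answer: {'x': 63, 'y': 1, 'z': 39}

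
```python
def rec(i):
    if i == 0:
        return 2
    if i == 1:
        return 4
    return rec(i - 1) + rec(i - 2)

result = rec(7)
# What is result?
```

Build up from base cases: rec(0)=2, rec(1)=4, rec(2)=6, rec(3)=10, rec(4)=16, rec(5)=26, rec(6)=42, ..., rec(7)=68

Answer: 68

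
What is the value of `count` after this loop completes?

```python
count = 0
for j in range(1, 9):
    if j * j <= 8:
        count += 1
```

Count numbers where j² ≤ 8
`count` takes the values: 0 → 1 → 2

Answer: 2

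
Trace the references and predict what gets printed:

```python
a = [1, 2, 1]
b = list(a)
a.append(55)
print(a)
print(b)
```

Key concept: list() constructor creates copy.
Step by step:
`a = [1, 2, 1]` → a = [1, 2, 1]
`b = list(a)` → b = [1, 2, 1]
`a.append(55)` → a = [1, 2, 1, 55]
`print(a)` → prints [1, 2, 1, 55]
`print(b)` → prints [1, 2, 1]

Answer:
[1, 2, 1, 55]
[1, 2, 1]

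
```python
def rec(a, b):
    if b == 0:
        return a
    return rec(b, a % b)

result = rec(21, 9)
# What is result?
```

rec(21, 9) -> rec(9, 3) -> rec(3, 0) -> 3

Answer: 3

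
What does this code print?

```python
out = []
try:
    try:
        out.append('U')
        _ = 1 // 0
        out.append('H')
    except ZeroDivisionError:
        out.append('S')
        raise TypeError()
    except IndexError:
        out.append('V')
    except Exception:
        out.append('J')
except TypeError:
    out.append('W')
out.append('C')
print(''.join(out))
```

Execution trace: 'U' (inner try body) → 'S' (inner except ZeroDivisionError) → 'W' (outer except TypeError) → 'C' (after the try/except). Output: USWC

Answer: USWC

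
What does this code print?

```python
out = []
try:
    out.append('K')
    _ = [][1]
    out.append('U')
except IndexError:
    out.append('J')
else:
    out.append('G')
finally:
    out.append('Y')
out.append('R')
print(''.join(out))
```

Execution trace: 'K' (try body) → 'J' (except IndexError) → 'Y' (finally) → 'R' (after the try/except). Output: KJYR

Answer: KJYR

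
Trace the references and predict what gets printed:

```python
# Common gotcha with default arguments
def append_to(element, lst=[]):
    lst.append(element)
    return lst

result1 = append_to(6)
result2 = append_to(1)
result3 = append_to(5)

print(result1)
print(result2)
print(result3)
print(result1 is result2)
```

Key concept: mutable default argument gotcha.
Step by step:
`result1 = append_to(6)` → result1 = [6]
`result2 = append_to(1)` → result1 = [6, 1] (same object as result2); result2 = [6, 1] (same object as result1)
`result3 = append_to(5)` → result1 = [6, 1, 5] (same object as result2, result3); result2 = [6, 1, 5] (same object as result1, result3); result3 = [6, 1, 5] (same object as result1, result2)
`print(result1)` → prints [6, 1, 5]
`print(result2)` → prints [6, 1, 5]
`print(result3)` → prints [6, 1, 5]
`print(result1 is result2)` → prints True

Answer:
[6, 1, 5]
[6, 1, 5]
[6, 1, 5]
True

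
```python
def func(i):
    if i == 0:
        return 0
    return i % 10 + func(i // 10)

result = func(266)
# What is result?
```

Sum of digits of 266: 6 + 6 + 2 = 14

Answer: 14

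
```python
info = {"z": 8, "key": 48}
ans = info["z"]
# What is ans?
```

Trace:
`info = {"z": 8, "key": 48}` → info = {'z': 8, 'key': 48}
`ans = info["z"]` → ans = 8
So ans = 8

Answer: 8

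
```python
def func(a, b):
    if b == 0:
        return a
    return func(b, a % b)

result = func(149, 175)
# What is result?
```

func(149, 175) -> func(175, 149) -> func(149, 26) -> func(26, 19) -> func(19, 7) -> func(7, 5) -> func(5, 2) -> func(2, 1) -> func(1, 0) -> 1

Answer: 1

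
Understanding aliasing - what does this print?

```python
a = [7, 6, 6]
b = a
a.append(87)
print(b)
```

Key concept: basic list aliasing.
Step by step:
`a = [7, 6, 6]` → a = [7, 6, 6]
`b = a` → b = [7, 6, 6] (same object as a)
`a.append(87)` → a = [7, 6, 6, 87] (same object as b); b = [7, 6, 6, 87] (same object as a)
`print(b)` → prints [7, 6, 6, 87]

Answer: [7, 6, 6, 87]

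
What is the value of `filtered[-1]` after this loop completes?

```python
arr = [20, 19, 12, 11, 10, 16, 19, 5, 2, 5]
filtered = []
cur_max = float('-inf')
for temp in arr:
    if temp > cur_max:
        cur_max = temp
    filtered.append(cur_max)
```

Running max ends at 20
`filtered` takes the values: [] → [20] → [20, 20] → [20, 20, 20] → [20, 20, 20, 20] → [20, 20, 20, 20, 20] → [20, 20, 20, 20, 20, 20] → [20, 20, 20, 20, 20, 20, 20] → [20, 20, 20, 20, 20, 20, 20, 20] → [20, 20, 20, 20, 20, 20, 20, 20, 20] → [20, 20, 20, 20, 20, 20, 20, 20, 20, 20]
So `filtered[-1]` = 20

Answer: 20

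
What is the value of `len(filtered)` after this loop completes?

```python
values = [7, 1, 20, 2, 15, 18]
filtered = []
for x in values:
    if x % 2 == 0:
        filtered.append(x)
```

Count even numbers in [7, 1, 20, 2, 15, 18]
`filtered` takes the values: [] → [20] → [20, 2] → [20, 2, 18]
So `len(filtered)` = 3

Answer: 3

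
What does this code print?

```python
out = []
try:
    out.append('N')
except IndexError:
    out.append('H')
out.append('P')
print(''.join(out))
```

Execution trace: 'N' (try body, no exception) → 'P' (after the try/except). Output: NP

Answer: NP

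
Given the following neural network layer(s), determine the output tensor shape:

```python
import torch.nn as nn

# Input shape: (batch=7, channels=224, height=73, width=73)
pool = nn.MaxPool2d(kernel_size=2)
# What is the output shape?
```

Input: (7, 224, 73, 73) -> Output: (7, 224, 36, 36)

Answer: (7, 224, 36, 36)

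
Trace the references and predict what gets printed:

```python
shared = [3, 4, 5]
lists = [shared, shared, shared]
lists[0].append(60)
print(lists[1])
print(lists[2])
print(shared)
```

Key concept: list of same reference.
Step by step:
`shared = [3, 4, 5]` → shared = [3, 4, 5]
`lists = [shared, shared, shared]` → lists = [[3, 4, 5], [3, 4, 5], [3, 4, 5]]
`lists[0].append(60)` → shared = [3, 4, 5, 60]; lists = [[3, 4, 5, 60], [3, 4, 5, 60], [3, 4, 5, 60]]
`print(lists[1])` → prints [3, 4, 5, 60]
`print(lists[2])` → prints [3, 4, 5, 60]
`print(shared)` → prints [3, 4, 5, 60]

Answer:
[3, 4, 5, 60]
[3, 4, 5, 60]
[3, 4, 5, 60]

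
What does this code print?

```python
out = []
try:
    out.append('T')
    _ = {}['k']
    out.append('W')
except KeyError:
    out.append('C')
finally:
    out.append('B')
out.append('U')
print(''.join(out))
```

Execution trace: 'T' (try body) → 'C' (except KeyError) → 'B' (finally) → 'U' (after the try/except). Output: TCBU

Answer: TCBU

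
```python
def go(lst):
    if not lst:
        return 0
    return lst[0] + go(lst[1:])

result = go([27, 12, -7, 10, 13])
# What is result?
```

27 + 12 + (-7) + 10 + 13 + 0 = 55

Answer: 55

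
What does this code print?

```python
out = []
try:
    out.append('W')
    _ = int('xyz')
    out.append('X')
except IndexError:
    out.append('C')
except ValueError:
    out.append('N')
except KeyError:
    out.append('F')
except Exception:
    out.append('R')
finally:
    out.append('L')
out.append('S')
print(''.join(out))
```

Execution trace: 'W' (try body) → 'N' (except ValueError) → 'L' (finally) → 'S' (after the try/except). Output: WNLS

Answer: WNLS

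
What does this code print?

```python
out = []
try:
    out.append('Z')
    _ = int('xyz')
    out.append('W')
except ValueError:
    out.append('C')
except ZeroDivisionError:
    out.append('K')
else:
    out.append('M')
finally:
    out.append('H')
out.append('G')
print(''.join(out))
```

Execution trace: 'Z' (try body) → 'C' (except ValueError) → 'H' (finally) → 'G' (after the try/except). Output: ZCHG

Answer: ZCHG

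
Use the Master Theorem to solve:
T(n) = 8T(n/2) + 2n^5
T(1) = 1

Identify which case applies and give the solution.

a=8, b=2, f(n)=2n^5. log_2(8) = 3. Since c=5 > 3 and the regularity condition holds (8(n/2)^5 = (8/2^5)n^5 with 8/2^5 < 1), Case 3 applies: T(n) = Θ(f(n)) = O(n^5).

Answer: O(n^5) - Case 3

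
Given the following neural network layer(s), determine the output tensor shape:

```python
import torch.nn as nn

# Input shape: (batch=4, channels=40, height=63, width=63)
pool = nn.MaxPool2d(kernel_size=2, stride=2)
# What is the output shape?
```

Input: (4, 40, 63, 63) -> Output: (4, 40, 31, 31)

Answer: (4, 40, 31, 31)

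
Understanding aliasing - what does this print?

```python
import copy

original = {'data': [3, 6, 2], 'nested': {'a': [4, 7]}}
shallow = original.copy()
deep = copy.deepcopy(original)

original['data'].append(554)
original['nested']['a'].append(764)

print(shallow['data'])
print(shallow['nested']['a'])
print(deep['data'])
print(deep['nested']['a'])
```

Key concept: comparing shallow vs deep copy.
Step by step:
`original = {'data': [3, 6, 2], 'nested': {'a': [4, 7]}}` → original = {'data': [3, 6, 2], 'nested': {'a': [4, 7]}}
`shallow = original.copy()` → shallow = {'data': [3, 6, 2], 'nested': {'a': [4, 7]}}
`deep = copy.deepcopy(original)` → deep = {'data': [3, 6, 2], 'nested': {'a': [4, 7]}}
`original['data'].append(554)` → original = {'data': [3, 6, 2, 554], 'nested': {'a': [4, 7]}}; shallow = {'data': [3, 6, 2, 554], 'nested': {'a': [4, 7]}}
`original['nested']['a'].append(764)` → original = {'data': [3, 6, 2, 554], 'nested': {'a': [4, 7, 764]}}; shallow = {'data': [3, 6, 2, 554], 'nested': {'a': [4, 7, 764]}}
`print(shallow['data'])` → prints [3, 6, 2, 554]
`print(shallow['nested']['a'])` → prints [4, 7, 764]
`print(deep['data'])` → prints [3, 6, 2]
`print(deep['nested']['a'])` → prints [4, 7]

Answer:
[3, 6, 2, 554]
[4, 7, 764]
[3, 6, 2]
[4, 7]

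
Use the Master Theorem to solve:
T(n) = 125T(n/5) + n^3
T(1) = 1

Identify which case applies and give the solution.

a=125, b=5, f(n)=n^3. log_5(125) = 3. Since c=3 = 3, Case 2 applies: T(n) = Θ(n^log_b(a) · log n) = O(n^3 log n).

Answer: O(n^3 log n) - Case 2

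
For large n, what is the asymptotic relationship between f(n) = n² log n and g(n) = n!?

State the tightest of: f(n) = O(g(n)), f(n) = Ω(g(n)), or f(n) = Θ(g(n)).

n² log n vs n!: f(n) = O(g(n)) but not Ω(g(n)) — n! grows strictly faster than n² log n.

Answer: f(n) = O(g(n)) but not Ω(g(n)) — n! grows strictly faster than n² log n.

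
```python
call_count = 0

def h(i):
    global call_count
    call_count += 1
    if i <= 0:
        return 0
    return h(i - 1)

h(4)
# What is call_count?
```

Linear recursion stepping by 1: 5 calls from i=4 down to ≤0.

Answer: 5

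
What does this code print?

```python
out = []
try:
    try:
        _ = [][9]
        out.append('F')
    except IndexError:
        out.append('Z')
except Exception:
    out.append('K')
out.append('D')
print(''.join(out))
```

Execution trace: 'Z' (inner except IndexError) → 'D' (after the try/except). Output: ZD

Answer: ZD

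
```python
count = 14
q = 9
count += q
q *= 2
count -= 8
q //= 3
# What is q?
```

Trace:
`count = 14` → count = 14
`q = 9` → q = 9
`count += q` → count = 23
`q *= 2` → q = 18
`count -= 8` → count = 15
`q //= 3` → q = 6
So q = 6

Answer: 6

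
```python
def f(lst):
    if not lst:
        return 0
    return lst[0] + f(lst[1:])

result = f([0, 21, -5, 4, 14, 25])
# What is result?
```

0 + 21 + (-5) + 4 + 14 + 25 + 0 = 59

Answer: 59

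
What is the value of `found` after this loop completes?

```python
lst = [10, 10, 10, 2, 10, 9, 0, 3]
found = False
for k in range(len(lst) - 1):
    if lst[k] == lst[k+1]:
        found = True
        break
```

Check consecutive duplicates in [10, 10, 10, 2, 10, 9, 0, 3]
`found` takes the values: False → True

Answer: True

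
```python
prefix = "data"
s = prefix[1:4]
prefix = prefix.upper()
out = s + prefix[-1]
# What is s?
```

Trace:
`prefix = "data"` → prefix = 'data'
`s = prefix[1:4]` → s = 'ata'
`prefix = prefix.upper()` → prefix = 'DATA'
`out = s + prefix[-1]` → out = 'ataA'
So s = 'ata'

Answer: 'ata'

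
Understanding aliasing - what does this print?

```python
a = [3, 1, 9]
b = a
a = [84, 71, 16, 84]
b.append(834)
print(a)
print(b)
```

Key concept: rebinding vs mutation: a is rebound to a new list, b still points at the original.
Step by step:
`a = [3, 1, 9]` → a = [3, 1, 9]
`b = a` → b = [3, 1, 9] (same object as a)
`a = [84, 71, 16, 84]` → a = [84, 71, 16, 84]
`b.append(834)` → b = [3, 1, 9, 834]
`print(a)` → prints [84, 71, 16, 84]
`print(b)` → prints [3, 1, 9, 834]

Answer:
[84, 71, 16, 84]
[3, 1, 9, 834]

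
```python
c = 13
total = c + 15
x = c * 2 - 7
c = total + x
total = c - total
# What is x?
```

Trace:
`c = 13` → c = 13
`total = c + 15` → total = 28
`x = c * 2 - 7` → x = 19
`c = total + x` → c = 47
`total = c - total` → total = 19
So x = 19

Answer: 19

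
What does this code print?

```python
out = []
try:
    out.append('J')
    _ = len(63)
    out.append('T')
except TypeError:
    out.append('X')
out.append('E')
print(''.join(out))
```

Execution trace: 'J' (try body) → 'X' (except TypeError) → 'E' (after the try/except). Output: JXE

Answer: JXE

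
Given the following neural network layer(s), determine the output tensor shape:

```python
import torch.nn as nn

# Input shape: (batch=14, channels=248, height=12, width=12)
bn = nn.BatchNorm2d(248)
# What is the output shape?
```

Input: (14, 248, 12, 12) -> Output: (14, 248, 12, 12)

Answer: (14, 248, 12, 12)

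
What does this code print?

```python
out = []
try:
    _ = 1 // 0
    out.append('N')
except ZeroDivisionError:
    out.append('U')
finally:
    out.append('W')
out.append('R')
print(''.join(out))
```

Execution trace: 'U' (except ZeroDivisionError) → 'W' (finally) → 'R' (after the try/except). Output: UWR

Answer: UWR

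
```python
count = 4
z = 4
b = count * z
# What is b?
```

Trace:
`count = 4` → count = 4
`z = 4` → z = 4
`b = count * z` → b = 16
So b = 16

Answer: 16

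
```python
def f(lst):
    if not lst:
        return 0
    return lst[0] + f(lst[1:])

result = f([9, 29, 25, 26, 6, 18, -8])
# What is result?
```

9 + 29 + 25 + 26 + 6 + 18 + (-8) + 0 = 105

Answer: 105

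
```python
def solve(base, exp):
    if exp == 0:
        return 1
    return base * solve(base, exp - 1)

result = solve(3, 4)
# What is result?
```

solve(3, 4) = 3 * 3 * 3 * 3 = 81

Answer: 81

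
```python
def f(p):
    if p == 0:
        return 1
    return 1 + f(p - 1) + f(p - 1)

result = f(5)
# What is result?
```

f(p) = 1 + 2·f(p-1), f(0)=1. Closed form: (1+1)·2^5 - 1 = 63.

Answer: 63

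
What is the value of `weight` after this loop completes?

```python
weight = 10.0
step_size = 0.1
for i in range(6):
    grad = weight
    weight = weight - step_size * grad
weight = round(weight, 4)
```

Gradient descent: w = 10.0 * (1 - 0.1)^6
`weight` takes the values: 10.0 → 9.0 → 8.1 → 7.29 → 6.561 → 5.9049 → 5.31441 → 5.3144

Answer: 5.3144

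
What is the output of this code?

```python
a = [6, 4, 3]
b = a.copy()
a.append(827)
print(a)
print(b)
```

Key concept: list.copy() creates independent copy.
Step by step:
`a = [6, 4, 3]` → a = [6, 4, 3]
`b = a.copy()` → b = [6, 4, 3]
`a.append(827)` → a = [6, 4, 3, 827]
`print(a)` → prints [6, 4, 3, 827]
`print(b)` → prints [6, 4, 3]

Answer:
[6, 4, 3, 827]
[6, 4, 3]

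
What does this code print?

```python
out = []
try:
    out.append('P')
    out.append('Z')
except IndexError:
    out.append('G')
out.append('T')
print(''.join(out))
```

Execution trace: 'P' (try body) → 'Z' (try body, no exception) → 'T' (after the try/except). Output: PZT

Answer: PZT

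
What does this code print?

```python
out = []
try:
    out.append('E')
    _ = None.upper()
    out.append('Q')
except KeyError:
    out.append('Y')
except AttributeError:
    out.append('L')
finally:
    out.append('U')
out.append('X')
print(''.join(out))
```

Execution trace: 'E' (try body) → 'L' (except AttributeError) → 'U' (finally) → 'X' (after the try/except). Output: ELUX

Answer: ELUX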